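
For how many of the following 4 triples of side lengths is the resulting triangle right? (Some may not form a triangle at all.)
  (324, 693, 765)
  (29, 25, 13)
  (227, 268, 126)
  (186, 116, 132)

(324,693,765): 324²+693² = 585225 = 765² → right
(29,25,13): 13²+25² = 794 < 841 = 29² → obtuse
(227,268,126): 126²+227² = 67405 < 71824 = 268² → obtuse
(186,116,132): 116²+132² = 30880 < 34596 = 186² → obtuse
1 of the 4 is right.

1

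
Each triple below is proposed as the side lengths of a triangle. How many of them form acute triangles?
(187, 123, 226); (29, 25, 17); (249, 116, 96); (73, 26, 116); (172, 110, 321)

1

(187,123,226): 123²+187² = 50098 < 51076 = 226² → obtuse
(29,25,17): 17²+25² = 914 > 841 = 29² → acute
(249,116,96): 96+116 ≤ 249, not a triangle
(73,26,116): 26+73 ≤ 116, not a triangle
(172,110,321): 110+172 ≤ 321, not a triangle
1 of the 5 is acute.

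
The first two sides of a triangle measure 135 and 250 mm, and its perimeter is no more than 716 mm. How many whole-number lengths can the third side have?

Triangle inequality: 115 < x < 385. Perimeter ≤ 716 gives x ≤ 716 − 135 − 250 = 331.
So 115 < x ≤ 331; integers 116 through 331: 216 values.

216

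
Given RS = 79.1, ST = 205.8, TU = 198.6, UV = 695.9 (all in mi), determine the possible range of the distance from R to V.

The maximum is all hops collinear in one direction: 79.1 + 205.8 + 198.6 + 695.9 = 1179.4.
The longest hop is 695.9; the others sum to 483.5. Folding the others back against it leaves at least 695.9 − 483.5 = 212.4.

212.4 ≤ RV ≤ 1179.4 mi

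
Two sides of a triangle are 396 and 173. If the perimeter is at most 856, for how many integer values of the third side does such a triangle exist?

Triangle inequality: 223 < x < 569. Perimeter ≤ 856 gives x ≤ 856 − 396 − 173 = 287.
So 223 < x ≤ 287; integers 224 through 287: 64 values.

64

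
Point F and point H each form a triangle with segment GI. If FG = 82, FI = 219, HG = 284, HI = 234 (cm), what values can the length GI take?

137 < GI < 301

From triangle FGI: |82 − 219| < GI < 82 + 219, i.e. 137 < GI < 301.
From triangle HGI: 50 < GI < 518.
Both must hold, so GI lies in the intersection.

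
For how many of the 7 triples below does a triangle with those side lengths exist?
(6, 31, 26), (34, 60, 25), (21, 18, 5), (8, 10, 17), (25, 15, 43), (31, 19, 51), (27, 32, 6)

(6,26,31): 6+26 > 31 → valid
(25,34,60): 25+34 ≤ 60 → not valid
(5,18,21): 5+18 > 21 → valid
(8,10,17): 8+10 > 17 → valid
(15,25,43): 15+25 ≤ 43 → not valid
(19,31,51): 19+31 ≤ 51 → not valid
(6,27,32): 6+27 > 32 → valid
4 of the 7 triples form a triangle.

4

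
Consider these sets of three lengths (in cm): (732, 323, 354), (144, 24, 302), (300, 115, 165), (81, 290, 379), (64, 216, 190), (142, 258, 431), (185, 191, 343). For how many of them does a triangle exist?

2

(323,354,732): 323+354 ≤ 732 → not valid
(24,144,302): 24+144 ≤ 302 → not valid
(115,165,300): 115+165 ≤ 300 → not valid
(81,290,379): 81+290 ≤ 379 → not valid
(64,190,216): 64+190 > 216 → valid
(142,258,431): 142+258 ≤ 431 → not valid
(185,191,343): 185+191 > 343 → valid
2 of the 7 triples form a triangle.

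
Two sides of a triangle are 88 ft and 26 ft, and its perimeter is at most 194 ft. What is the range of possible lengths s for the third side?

Triangle inequality alone gives 62 < s < 114.
The perimeter condition gives s ≤ 194 − 88 − 26 = 80.
Intersecting the two: 62 < s ≤ 80.

62 < s ≤ 80 ft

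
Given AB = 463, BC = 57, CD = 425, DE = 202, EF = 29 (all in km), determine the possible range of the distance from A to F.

0 ≤ AF ≤ 1176 km

The maximum is all hops collinear in one direction: 463 + 57 + 425 + 202 + 29 = 1176.
The longest hop is 463; the others sum to 713. Since 463 ≤ 713, the path can fold back on itself completely, so the minimum distance is 0.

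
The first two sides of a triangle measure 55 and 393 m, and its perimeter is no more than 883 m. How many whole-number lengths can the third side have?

Triangle inequality: 338 < x < 448. Perimeter ≤ 883 gives x ≤ 883 − 55 − 393 = 435.
So 338 < x ≤ 435; integers 339 through 435: 97 values.

97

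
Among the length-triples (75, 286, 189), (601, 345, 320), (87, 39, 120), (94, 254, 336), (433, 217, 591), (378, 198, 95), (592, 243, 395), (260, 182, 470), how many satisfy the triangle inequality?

5

(75,189,286): 75+189 ≤ 286 → not valid
(320,345,601): 320+345 > 601 → valid
(39,87,120): 39+87 > 120 → valid
(94,254,336): 94+254 > 336 → valid
(217,433,591): 217+433 > 591 → valid
(95,198,378): 95+198 ≤ 378 → not valid
(243,395,592): 243+395 > 592 → valid
(182,260,470): 182+260 ≤ 470 → not valid
5 of the 8 triples form a triangle.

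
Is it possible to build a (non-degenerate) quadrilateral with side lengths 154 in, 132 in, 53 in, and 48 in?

A quadrilateral exists iff every side is shorter than the sum of the others — equivalently, the longest side is less than the sum of the rest.
Longest side 154 < 233 (sum of the remaining 3), so yes.

Yes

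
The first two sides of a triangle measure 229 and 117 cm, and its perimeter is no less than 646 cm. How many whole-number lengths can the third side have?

46

Triangle inequality: 112 < x < 346. Perimeter ≥ 646 gives x ≥ 646 − 229 − 117 = 300.
So 300 ≤ x < 346; integers 300 through 345: 46 values.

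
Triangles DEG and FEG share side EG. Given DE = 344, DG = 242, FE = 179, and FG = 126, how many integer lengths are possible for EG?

202

From triangle DEG: 102 < EG < 586.
From triangle FEG: 53 < EG < 305.
Intersection: 102 < EG < 305, so integers 103 through 304: 202 values.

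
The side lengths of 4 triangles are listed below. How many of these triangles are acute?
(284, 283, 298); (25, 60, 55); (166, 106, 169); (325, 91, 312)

(284,283,298): 283²+284² = 160745 > 88804 = 298² → acute
(25,60,55): 25²+55² = 3650 > 3600 = 60² → acute
(166,106,169): 106²+166² = 38792 > 28561 = 169² → acute
(325,91,312): 91²+312² = 105625 = 325² → right
3 of the 4 are acute.

3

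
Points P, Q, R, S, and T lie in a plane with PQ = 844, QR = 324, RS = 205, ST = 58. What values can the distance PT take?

The maximum is all hops collinear in one direction: 844 + 324 + 205 + 58 = 1431.
The longest hop is 844; the others sum to 587. Folding the others back against it leaves at least 844 − 587 = 257.

257 ≤ PT ≤ 1431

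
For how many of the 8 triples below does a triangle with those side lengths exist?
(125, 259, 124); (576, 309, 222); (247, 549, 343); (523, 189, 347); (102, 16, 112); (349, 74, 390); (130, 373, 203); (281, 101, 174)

(124,125,259): 124+125 ≤ 259 → not valid
(222,309,576): 222+309 ≤ 576 → not valid
(247,343,549): 247+343 > 549 → valid
(189,347,523): 189+347 > 523 → valid
(16,102,112): 16+102 > 112 → valid
(74,349,390): 74+349 > 390 → valid
(130,203,373): 130+203 ≤ 373 → not valid
(101,174,281): 101+174 ≤ 281 → not valid
4 of the 8 triples form a triangle.

4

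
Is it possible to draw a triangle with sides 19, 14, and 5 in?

The two shorter sides sum to 19, exactly equal to the longest side 19.
That gives only a degenerate (flat) triangle — the inequality must be strict.

No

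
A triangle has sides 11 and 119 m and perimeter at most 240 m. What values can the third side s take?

108 < s ≤ 110 m

Triangle inequality alone gives 108 < s < 130.
The perimeter condition gives s ≤ 240 − 11 − 119 = 110.
Intersecting the two: 108 < s ≤ 110.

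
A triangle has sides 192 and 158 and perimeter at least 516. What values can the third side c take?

166 ≤ c < 350

Triangle inequality alone gives 34 < c < 350.
The perimeter condition gives c ≥ 516 − 192 − 158 = 166.
Intersecting the two: 166 ≤ c < 350.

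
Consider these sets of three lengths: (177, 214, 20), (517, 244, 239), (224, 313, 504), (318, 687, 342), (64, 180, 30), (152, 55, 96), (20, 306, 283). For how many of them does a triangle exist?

1

(20,177,214): 20+177 ≤ 214 → not valid
(239,244,517): 239+244 ≤ 517 → not valid
(224,313,504): 224+313 > 504 → valid
(318,342,687): 318+342 ≤ 687 → not valid
(30,64,180): 30+64 ≤ 180 → not valid
(55,96,152): 55+96 ≤ 152 → not valid
(20,283,306): 20+283 ≤ 306 → not valid
1 of the 7 triples forms a triangle.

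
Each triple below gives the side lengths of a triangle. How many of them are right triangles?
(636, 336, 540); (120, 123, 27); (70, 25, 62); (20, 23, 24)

(636,336,540): 336²+540² = 404496 = 636² → right
(120,123,27): 27²+120² = 15129 = 123² → right
(70,25,62): 25²+62² = 4469 < 4900 = 70² → obtuse
(20,23,24): 20²+23² = 929 > 576 = 24² → acute
2 of the 4 are right.

2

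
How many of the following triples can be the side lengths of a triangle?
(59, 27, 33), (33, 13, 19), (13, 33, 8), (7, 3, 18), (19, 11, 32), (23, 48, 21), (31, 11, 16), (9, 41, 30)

(27,33,59): 27+33 > 59 → valid
(13,19,33): 13+19 ≤ 33 → not valid
(8,13,33): 8+13 ≤ 33 → not valid
(3,7,18): 3+7 ≤ 18 → not valid
(11,19,32): 11+19 ≤ 32 → not valid
(21,23,48): 21+23 ≤ 48 → not valid
(11,16,31): 11+16 ≤ 31 → not valid
(9,30,41): 9+30 ≤ 41 → not valid
1 of the 8 triples forms a triangle.

1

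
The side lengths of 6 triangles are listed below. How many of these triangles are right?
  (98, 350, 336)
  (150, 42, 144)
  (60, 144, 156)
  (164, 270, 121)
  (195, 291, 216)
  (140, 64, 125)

(98,350,336): 98²+336² = 122500 = 350² → right
(150,42,144): 42²+144² = 22500 = 150² → right
(60,144,156): 60²+144² = 24336 = 156² → right
(164,270,121): 121²+164² = 41537 < 72900 = 270² → obtuse
(195,291,216): 195²+216² = 84681 = 291² → right
(140,64,125): 64²+125² = 19721 > 19600 = 140² → acute
4 of the 6 are right.

4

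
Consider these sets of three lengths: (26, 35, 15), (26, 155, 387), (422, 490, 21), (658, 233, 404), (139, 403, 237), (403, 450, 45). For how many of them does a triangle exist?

(15,26,35): 15+26 > 35 → valid
(26,155,387): 26+155 ≤ 387 → not valid
(21,422,490): 21+422 ≤ 490 → not valid
(233,404,658): 233+404 ≤ 658 → not valid
(139,237,403): 139+237 ≤ 403 → not valid
(45,403,450): 45+403 ≤ 450 → not valid
1 of the 6 triples forms a triangle.

1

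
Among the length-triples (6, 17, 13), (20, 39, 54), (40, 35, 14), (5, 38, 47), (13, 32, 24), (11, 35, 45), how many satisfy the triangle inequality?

5

(6,13,17): 6+13 > 17 → valid
(20,39,54): 20+39 > 54 → valid
(14,35,40): 14+35 > 40 → valid
(5,38,47): 5+38 ≤ 47 → not valid
(13,24,32): 13+24 > 32 → valid
(11,35,45): 11+35 > 45 → valid
5 of the 6 triples form a triangle.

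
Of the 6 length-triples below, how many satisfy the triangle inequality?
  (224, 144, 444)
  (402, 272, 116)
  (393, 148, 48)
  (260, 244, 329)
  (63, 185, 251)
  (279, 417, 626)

2

(144,224,444): 144+224 ≤ 444 → not valid
(116,272,402): 116+272 ≤ 402 → not valid
(48,148,393): 48+148 ≤ 393 → not valid
(244,260,329): 244+260 > 329 → valid
(63,185,251): 63+185 ≤ 251 → not valid
(279,417,626): 279+417 > 626 → valid
2 of the 6 triples form a triangle.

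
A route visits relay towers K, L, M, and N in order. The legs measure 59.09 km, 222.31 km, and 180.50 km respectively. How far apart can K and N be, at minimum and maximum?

0 ≤ KN ≤ 461.90 km

The maximum is all hops collinear in one direction: 59.09 + 222.31 + 180.50 = 461.90.
The longest hop is 222.31; the others sum to 239.59. Since 222.31 ≤ 239.59, the path can fold back on itself completely, so the minimum distance is 0.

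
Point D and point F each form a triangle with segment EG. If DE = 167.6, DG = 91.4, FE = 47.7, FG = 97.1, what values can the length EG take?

From triangle DEG: |167.6 − 91.4| < EG < 167.6 + 91.4, i.e. 76.2 < EG < 259.0.
From triangle FEG: 49.4 < EG < 144.8.
Both must hold, so EG lies in the intersection.

76.2 < EG < 144.8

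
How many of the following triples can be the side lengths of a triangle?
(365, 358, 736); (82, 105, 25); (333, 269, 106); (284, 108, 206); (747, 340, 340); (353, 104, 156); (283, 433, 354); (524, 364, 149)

4

(358,365,736): 358+365 ≤ 736 → not valid
(25,82,105): 25+82 > 105 → valid
(106,269,333): 106+269 > 333 → valid
(108,206,284): 108+206 > 284 → valid
(340,340,747): 340+340 ≤ 747 → not valid
(104,156,353): 104+156 ≤ 353 → not valid
(283,354,433): 283+354 > 433 → valid
(149,364,524): 149+364 ≤ 524 → not valid
4 of the 8 triples form a triangle.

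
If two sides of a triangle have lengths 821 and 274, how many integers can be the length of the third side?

547

The third side lies in the open interval (547, 1095).
Integers from 548 to 1094 inclusive: 1094 − 548 + 1 = 547.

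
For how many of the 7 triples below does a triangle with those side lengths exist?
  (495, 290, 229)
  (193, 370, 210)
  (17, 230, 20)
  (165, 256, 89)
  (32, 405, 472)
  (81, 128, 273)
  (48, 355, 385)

3

(229,290,495): 229+290 > 495 → valid
(193,210,370): 193+210 > 370 → valid
(17,20,230): 17+20 ≤ 230 → not valid
(89,165,256): 89+165 ≤ 256 → not valid
(32,405,472): 32+405 ≤ 472 → not valid
(81,128,273): 81+128 ≤ 273 → not valid
(48,355,385): 48+355 > 385 → valid
3 of the 7 triples form a triangle.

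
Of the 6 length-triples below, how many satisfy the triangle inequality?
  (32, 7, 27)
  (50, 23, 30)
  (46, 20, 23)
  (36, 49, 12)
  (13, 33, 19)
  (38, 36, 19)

3

(7,27,32): 7+27 > 32 → valid
(23,30,50): 23+30 > 50 → valid
(20,23,46): 20+23 ≤ 46 → not valid
(12,36,49): 12+36 ≤ 49 → not valid
(13,19,33): 13+19 ≤ 33 → not valid
(19,36,38): 19+36 > 38 → valid
3 of the 6 triples form a triangle.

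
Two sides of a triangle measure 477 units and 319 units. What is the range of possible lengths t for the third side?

By the triangle inequality, t must be less than 477 + 319 = 796 and greater than |477 − 319| = 158.

158 < t < 796 (units)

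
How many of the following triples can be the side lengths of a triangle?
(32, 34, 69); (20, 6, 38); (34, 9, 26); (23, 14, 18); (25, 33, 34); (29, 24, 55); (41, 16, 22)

(32,34,69): 32+34 ≤ 69 → not valid
(6,20,38): 6+20 ≤ 38 → not valid
(9,26,34): 9+26 > 34 → valid
(14,18,23): 14+18 > 23 → valid
(25,33,34): 25+33 > 34 → valid
(24,29,55): 24+29 ≤ 55 → not valid
(16,22,41): 16+22 ≤ 41 → not valid
3 of the 7 triples form a triangle.

3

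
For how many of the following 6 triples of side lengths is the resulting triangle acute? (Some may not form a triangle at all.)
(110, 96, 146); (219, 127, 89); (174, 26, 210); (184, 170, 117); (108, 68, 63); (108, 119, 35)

(110,96,146): 96²+110² = 21316 = 146² → right
(219,127,89): 89+127 ≤ 219, not a triangle
(174,26,210): 26+174 ≤ 210, not a triangle
(184,170,117): 117²+170² = 42589 > 33856 = 184² → acute
(108,68,63): 63²+68² = 8593 < 11664 = 108² → obtuse
(108,119,35): 35²+108² = 12889 < 14161 = 119² → obtuse
1 of the 6 is acute.

1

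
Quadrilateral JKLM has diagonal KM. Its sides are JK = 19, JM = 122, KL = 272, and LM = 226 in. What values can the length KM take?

103 < KM < 141

From triangle JKM: |19 − 122| < KM < 19 + 122, i.e. 103 < KM < 141.
From triangle LKM: 46 < KM < 498.
Both must hold, so KM lies in the intersection.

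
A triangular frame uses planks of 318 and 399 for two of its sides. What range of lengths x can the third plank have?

By the triangle inequality, x must be less than 318 + 399 = 717 and greater than |318 − 399| = 81.

81 < x < 717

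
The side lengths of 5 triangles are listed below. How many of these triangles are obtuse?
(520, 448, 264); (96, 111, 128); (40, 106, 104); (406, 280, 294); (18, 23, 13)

1

(520,448,264): 264²+448² = 270400 = 520² → right
(96,111,128): 96²+111² = 21537 > 16384 = 128² → acute
(40,106,104): 40²+104² = 12416 > 11236 = 106² → acute
(406,280,294): 280²+294² = 164836 = 406² → right
(18,23,13): 13²+18² = 493 < 529 = 23² → obtuse
1 of the 5 is obtuse.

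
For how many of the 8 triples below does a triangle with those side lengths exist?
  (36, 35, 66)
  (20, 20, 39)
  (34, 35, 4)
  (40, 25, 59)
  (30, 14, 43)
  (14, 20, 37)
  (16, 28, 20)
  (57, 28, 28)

6

(35,36,66): 35+36 > 66 → valid
(20,20,39): 20+20 > 39 → valid
(4,34,35): 4+34 > 35 → valid
(25,40,59): 25+40 > 59 → valid
(14,30,43): 14+30 > 43 → valid
(14,20,37): 14+20 ≤ 37 → not valid
(16,20,28): 16+20 > 28 → valid
(28,28,57): 28+28 ≤ 57 → not valid
6 of the 8 triples form a triangle.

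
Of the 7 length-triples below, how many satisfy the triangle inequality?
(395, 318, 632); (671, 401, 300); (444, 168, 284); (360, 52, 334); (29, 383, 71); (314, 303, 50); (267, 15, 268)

(318,395,632): 318+395 > 632 → valid
(300,401,671): 300+401 > 671 → valid
(168,284,444): 168+284 > 444 → valid
(52,334,360): 52+334 > 360 → valid
(29,71,383): 29+71 ≤ 383 → not valid
(50,303,314): 50+303 > 314 → valid
(15,267,268): 15+267 > 268 → valid
6 of the 7 triples form a triangle.

6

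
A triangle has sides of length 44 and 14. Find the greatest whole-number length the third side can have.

The third side must be strictly less than 44 + 14 = 58.
The largest integer below 58 is 57.

57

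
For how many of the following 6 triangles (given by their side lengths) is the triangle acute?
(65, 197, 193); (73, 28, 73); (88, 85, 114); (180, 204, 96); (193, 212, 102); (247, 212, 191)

(65,197,193): 65²+193² = 41474 > 38809 = 197² → acute
(73,28,73): 28²+73² = 6113 > 5329 = 73² → acute
(88,85,114): 85²+88² = 14969 > 12996 = 114² → acute
(180,204,96): 96²+180² = 41616 = 204² → right
(193,212,102): 102²+193² = 47653 > 44944 = 212² → acute
(247,212,191): 191²+212² = 81425 > 61009 = 247² → acute
5 of the 6 are acute.

5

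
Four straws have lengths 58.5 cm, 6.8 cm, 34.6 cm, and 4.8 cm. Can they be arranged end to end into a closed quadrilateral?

For a quadrilateral, each side must be shorter than the sum of the others.
Here the longest side is 58.5, but the remaining 3 sides sum to only 46.2.

No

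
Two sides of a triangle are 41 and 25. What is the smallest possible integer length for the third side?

The third side must be strictly greater than |41 − 25| = 16.
The smallest integer above 16 is 17.

17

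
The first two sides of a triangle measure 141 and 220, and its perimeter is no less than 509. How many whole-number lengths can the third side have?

Triangle inequality: 79 < x < 361. Perimeter ≥ 509 gives x ≥ 509 − 141 − 220 = 148.
So 148 ≤ x < 361; integers 148 through 360: 213 values.

213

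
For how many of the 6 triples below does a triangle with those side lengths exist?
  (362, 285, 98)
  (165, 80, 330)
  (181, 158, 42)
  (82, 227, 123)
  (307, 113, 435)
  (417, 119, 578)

2

(98,285,362): 98+285 > 362 → valid
(80,165,330): 80+165 ≤ 330 → not valid
(42,158,181): 42+158 > 181 → valid
(82,123,227): 82+123 ≤ 227 → not valid
(113,307,435): 113+307 ≤ 435 → not valid
(119,417,578): 119+417 ≤ 578 → not valid
2 of the 6 triples form a triangle.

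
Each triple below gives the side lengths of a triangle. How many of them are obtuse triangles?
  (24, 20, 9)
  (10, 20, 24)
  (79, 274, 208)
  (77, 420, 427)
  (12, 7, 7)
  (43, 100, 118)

5

(24,20,9): 9²+20² = 481 < 576 = 24² → obtuse
(10,20,24): 10²+20² = 500 < 576 = 24² → obtuse
(79,274,208): 79²+208² = 49505 < 75076 = 274² → obtuse
(77,420,427): 77²+420² = 182329 = 427² → right
(12,7,7): 7²+7² = 98 < 144 = 12² → obtuse
(43,100,118): 43²+100² = 11849 < 13924 = 118² → obtuse
5 of the 6 are obtuse.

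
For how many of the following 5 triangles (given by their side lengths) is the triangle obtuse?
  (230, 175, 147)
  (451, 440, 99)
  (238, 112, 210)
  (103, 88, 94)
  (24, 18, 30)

1

(230,175,147): 147²+175² = 52234 < 52900 = 230² → obtuse
(451,440,99): 99²+440² = 203401 = 451² → right
(238,112,210): 112²+210² = 56644 = 238² → right
(103,88,94): 88²+94² = 16580 > 10609 = 103² → acute
(24,18,30): 18²+24² = 900 = 30² → right
1 of the 5 is obtuse.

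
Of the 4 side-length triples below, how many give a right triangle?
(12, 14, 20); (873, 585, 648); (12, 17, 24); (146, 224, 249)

(12,14,20): 12²+14² = 340 < 400 = 20² → obtuse
(873,585,648): 585²+648² = 762129 = 873² → right
(12,17,24): 12²+17² = 433 < 576 = 24² → obtuse
(146,224,249): 146²+224² = 71492 > 62001 = 249² → acute
1 of the 4 is right.

1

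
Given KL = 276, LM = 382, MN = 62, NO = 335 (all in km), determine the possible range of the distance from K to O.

The maximum is all hops collinear in one direction: 276 + 382 + 62 + 335 = 1055.
The longest hop is 382; the others sum to 673. Since 382 ≤ 673, the path can fold back on itself completely, so the minimum distance is 0.

0 ≤ KO ≤ 1055 km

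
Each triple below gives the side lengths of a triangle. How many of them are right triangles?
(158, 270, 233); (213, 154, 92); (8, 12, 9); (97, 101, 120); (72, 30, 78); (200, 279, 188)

1

(158,270,233): 158²+233² = 79253 > 72900 = 270² → acute
(213,154,92): 92²+154² = 32180 < 45369 = 213² → obtuse
(8,12,9): 8²+9² = 145 > 144 = 12² → acute
(97,101,120): 97²+101² = 19610 > 14400 = 120² → acute
(72,30,78): 30²+72² = 6084 = 78² → right
(200,279,188): 188²+200² = 75344 < 77841 = 279² → obtuse
1 of the 6 is right.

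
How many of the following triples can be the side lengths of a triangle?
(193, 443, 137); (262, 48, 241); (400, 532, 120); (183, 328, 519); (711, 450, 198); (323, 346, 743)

1

(137,193,443): 137+193 ≤ 443 → not valid
(48,241,262): 48+241 > 262 → valid
(120,400,532): 120+400 ≤ 532 → not valid
(183,328,519): 183+328 ≤ 519 → not valid
(198,450,711): 198+450 ≤ 711 → not valid
(323,346,743): 323+346 ≤ 743 → not valid
1 of the 6 triples forms a triangle.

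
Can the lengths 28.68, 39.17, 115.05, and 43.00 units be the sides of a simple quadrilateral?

No

For a quadrilateral, each side must be shorter than the sum of the others.
Here the longest side is 115.05, but the remaining 3 sides sum to only 110.85.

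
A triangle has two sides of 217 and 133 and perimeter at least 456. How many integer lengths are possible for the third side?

Triangle inequality: 84 < x < 350. Perimeter ≥ 456 gives x ≥ 456 − 217 − 133 = 106.
So 106 ≤ x < 350; integers 106 through 349: 244 values.

244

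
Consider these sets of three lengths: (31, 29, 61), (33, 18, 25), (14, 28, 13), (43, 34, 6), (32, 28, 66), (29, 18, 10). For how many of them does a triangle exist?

(29,31,61): 29+31 ≤ 61 → not valid
(18,25,33): 18+25 > 33 → valid
(13,14,28): 13+14 ≤ 28 → not valid
(6,34,43): 6+34 ≤ 43 → not valid
(28,32,66): 28+32 ≤ 66 → not valid
(10,18,29): 10+18 ≤ 29 → not valid
1 of the 6 triples forms a triangle.

1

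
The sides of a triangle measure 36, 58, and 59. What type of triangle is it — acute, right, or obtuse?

acute

Compare the square of the longest side to the sum of squares of the other two: 36² + 58² = 4660 > 3481 = 59².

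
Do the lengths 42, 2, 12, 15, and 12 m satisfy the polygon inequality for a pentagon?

For a pentagon, each side must be shorter than the sum of the others.
Here the longest side is 42, but the remaining 4 sides sum to only 41.

No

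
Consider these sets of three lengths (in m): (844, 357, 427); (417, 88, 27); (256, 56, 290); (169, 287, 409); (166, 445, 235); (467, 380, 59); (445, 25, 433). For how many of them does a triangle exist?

3

(357,427,844): 357+427 ≤ 844 → not valid
(27,88,417): 27+88 ≤ 417 → not valid
(56,256,290): 56+256 > 290 → valid
(169,287,409): 169+287 > 409 → valid
(166,235,445): 166+235 ≤ 445 → not valid
(59,380,467): 59+380 ≤ 467 → not valid
(25,433,445): 25+433 > 445 → valid
3 of the 7 triples form a triangle.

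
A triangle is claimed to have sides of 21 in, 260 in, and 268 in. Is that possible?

The longest side is 268, and the other two sum to 281.
Since 281 > 268, the triangle inequality holds.

Yes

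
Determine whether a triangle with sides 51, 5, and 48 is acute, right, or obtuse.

obtuse

Compare the square of the longest side to the sum of squares of the other two: 5² + 48² = 2329 < 2601 = 51².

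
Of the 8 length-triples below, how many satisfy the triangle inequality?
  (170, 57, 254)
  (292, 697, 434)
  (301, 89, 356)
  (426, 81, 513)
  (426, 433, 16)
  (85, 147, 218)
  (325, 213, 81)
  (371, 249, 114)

4

(57,170,254): 57+170 ≤ 254 → not valid
(292,434,697): 292+434 > 697 → valid
(89,301,356): 89+301 > 356 → valid
(81,426,513): 81+426 ≤ 513 → not valid
(16,426,433): 16+426 > 433 → valid
(85,147,218): 85+147 > 218 → valid
(81,213,325): 81+213 ≤ 325 → not valid
(114,249,371): 114+249 ≤ 371 → not valid
4 of the 8 triples form a triangle.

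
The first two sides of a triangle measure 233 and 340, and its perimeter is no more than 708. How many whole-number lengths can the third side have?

28

Triangle inequality: 107 < x < 573. Perimeter ≤ 708 gives x ≤ 708 − 233 − 340 = 135.
So 107 < x ≤ 135; integers 108 through 135: 28 values.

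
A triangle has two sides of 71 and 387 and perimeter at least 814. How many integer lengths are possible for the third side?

102

Triangle inequality: 316 < x < 458. Perimeter ≥ 814 gives x ≥ 814 − 71 − 387 = 356.
So 356 ≤ x < 458; integers 356 through 457: 102 values.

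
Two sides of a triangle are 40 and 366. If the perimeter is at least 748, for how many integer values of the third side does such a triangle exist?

64

Triangle inequality: 326 < x < 406. Perimeter ≥ 748 gives x ≥ 748 − 40 − 366 = 342.
So 342 ≤ x < 406; integers 342 through 405: 64 values.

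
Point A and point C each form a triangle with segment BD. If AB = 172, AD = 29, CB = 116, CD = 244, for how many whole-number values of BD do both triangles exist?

57

From triangle ABD: 143 < BD < 201.
From triangle CBD: 128 < BD < 360.
Intersection: 143 < BD < 201, so integers 144 through 200: 57 values.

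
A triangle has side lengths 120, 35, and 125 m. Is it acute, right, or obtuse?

Compare the square of the longest side to the sum of squares of the other two: 35² + 120² = 15625 = 125².

right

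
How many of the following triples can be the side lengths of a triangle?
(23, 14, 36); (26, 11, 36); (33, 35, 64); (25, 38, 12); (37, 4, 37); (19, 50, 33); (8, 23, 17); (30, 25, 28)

7

(14,23,36): 14+23 > 36 → valid
(11,26,36): 11+26 > 36 → valid
(33,35,64): 33+35 > 64 → valid
(12,25,38): 12+25 ≤ 38 → not valid
(4,37,37): 4+37 > 37 → valid
(19,33,50): 19+33 > 50 → valid
(8,17,23): 8+17 > 23 → valid
(25,28,30): 25+28 > 30 → valid
7 of the 8 triples form a triangle.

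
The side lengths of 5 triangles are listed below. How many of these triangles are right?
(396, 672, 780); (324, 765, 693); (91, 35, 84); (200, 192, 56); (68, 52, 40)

4

(396,672,780): 396²+672² = 608400 = 780² → right
(324,765,693): 324²+693² = 585225 = 765² → right
(91,35,84): 35²+84² = 8281 = 91² → right
(200,192,56): 56²+192² = 40000 = 200² → right
(68,52,40): 40²+52² = 4304 < 4624 = 68² → obtuse
4 of the 5 are right.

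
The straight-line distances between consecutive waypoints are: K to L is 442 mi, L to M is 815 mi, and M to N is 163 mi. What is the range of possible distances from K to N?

210 ≤ KN ≤ 1420 mi

The maximum is all hops collinear in one direction: 442 + 815 + 163 = 1420.
The longest hop is 815; the others sum to 605. Folding the others back against it leaves at least 815 − 605 = 210.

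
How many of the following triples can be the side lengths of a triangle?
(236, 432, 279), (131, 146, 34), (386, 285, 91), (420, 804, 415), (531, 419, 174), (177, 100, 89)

5

(236,279,432): 236+279 > 432 → valid
(34,131,146): 34+131 > 146 → valid
(91,285,386): 91+285 ≤ 386 → not valid
(415,420,804): 415+420 > 804 → valid
(174,419,531): 174+419 > 531 → valid
(89,100,177): 89+100 > 177 → valid
5 of the 6 triples form a triangle.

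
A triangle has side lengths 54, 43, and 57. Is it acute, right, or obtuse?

Compare the square of the longest side to the sum of squares of the other two: 43² + 54² = 4765 > 3249 = 57².

acute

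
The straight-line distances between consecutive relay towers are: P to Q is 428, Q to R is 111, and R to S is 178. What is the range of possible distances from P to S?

The maximum is all hops collinear in one direction: 428 + 111 + 178 = 717.
The longest hop is 428; the others sum to 289. Folding the others back against it leaves at least 428 − 289 = 139.

139 ≤ PS ≤ 717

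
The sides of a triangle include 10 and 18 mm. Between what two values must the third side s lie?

By the triangle inequality, s must be less than 10 + 18 = 28 and greater than |10 − 18| = 8.

8 < s < 28 (mm)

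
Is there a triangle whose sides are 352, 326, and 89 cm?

Yes

The longest side is 352, and the other two sum to 415.
Since 415 > 352, the triangle inequality holds.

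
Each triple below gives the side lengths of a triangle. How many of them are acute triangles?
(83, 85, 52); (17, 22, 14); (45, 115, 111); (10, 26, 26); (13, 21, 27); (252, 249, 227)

5

(83,85,52): 52²+83² = 9593 > 7225 = 85² → acute
(17,22,14): 14²+17² = 485 > 484 = 22² → acute
(45,115,111): 45²+111² = 14346 > 13225 = 115² → acute
(10,26,26): 10²+26² = 776 > 676 = 26² → acute
(13,21,27): 13²+21² = 610 < 729 = 27² → obtuse
(252,249,227): 227²+249² = 113530 > 63504 = 252² → acute
5 of the 6 are acute.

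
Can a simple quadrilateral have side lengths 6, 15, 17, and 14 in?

A quadrilateral exists iff every side is shorter than the sum of the others — equivalently, the longest side is less than the sum of the rest.
Longest side 17 < 35 (sum of the remaining 3), so yes.

Yes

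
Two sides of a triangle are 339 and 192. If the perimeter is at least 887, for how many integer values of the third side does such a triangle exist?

Triangle inequality: 147 < x < 531. Perimeter ≥ 887 gives x ≥ 887 − 339 − 192 = 356.
So 356 ≤ x < 531; integers 356 through 530: 175 values.

175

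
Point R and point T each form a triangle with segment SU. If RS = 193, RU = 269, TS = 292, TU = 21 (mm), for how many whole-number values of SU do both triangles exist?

From triangle RSU: 76 < SU < 462.
From triangle TSU: 271 < SU < 313.
Intersection: 271 < SU < 313, so integers 272 through 312: 41 values.

41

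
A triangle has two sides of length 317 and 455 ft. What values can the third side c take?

By the triangle inequality, c must be less than 317 + 455 = 772 and greater than |317 − 455| = 138.

138 < c < 772 (ft)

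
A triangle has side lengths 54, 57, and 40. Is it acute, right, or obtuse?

acute

Compare the square of the longest side to the sum of squares of the other two: 40² + 54² = 4516 > 3249 = 57².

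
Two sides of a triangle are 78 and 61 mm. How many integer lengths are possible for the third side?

The third side lies in the open interval (17, 139).
Integers from 18 to 138 inclusive: 138 − 18 + 1 = 121.

121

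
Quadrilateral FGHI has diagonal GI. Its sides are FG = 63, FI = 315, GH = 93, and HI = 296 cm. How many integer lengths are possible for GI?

From triangle FGI: 252 < GI < 378.
From triangle HGI: 203 < GI < 389.
Intersection: 252 < GI < 378, so integers 253 through 377: 125 values.

125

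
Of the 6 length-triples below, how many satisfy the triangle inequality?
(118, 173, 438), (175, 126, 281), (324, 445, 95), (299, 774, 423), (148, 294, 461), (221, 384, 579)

2

(118,173,438): 118+173 ≤ 438 → not valid
(126,175,281): 126+175 > 281 → valid
(95,324,445): 95+324 ≤ 445 → not valid
(299,423,774): 299+423 ≤ 774 → not valid
(148,294,461): 148+294 ≤ 461 → not valid
(221,384,579): 221+384 > 579 → valid
2 of the 6 triples form a triangle.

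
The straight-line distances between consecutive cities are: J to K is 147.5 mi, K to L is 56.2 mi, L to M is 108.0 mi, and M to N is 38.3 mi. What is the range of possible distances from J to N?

The maximum is all hops collinear in one direction: 147.5 + 56.2 + 108.0 + 38.3 = 350.0.
The longest hop is 147.5; the others sum to 202.5. Since 147.5 ≤ 202.5, the path can fold back on itself completely, so the minimum distance is 0.

0 ≤ JN ≤ 350.0 mi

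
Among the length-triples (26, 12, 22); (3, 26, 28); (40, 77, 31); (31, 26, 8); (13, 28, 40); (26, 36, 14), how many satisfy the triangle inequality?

(12,22,26): 12+22 > 26 → valid
(3,26,28): 3+26 > 28 → valid
(31,40,77): 31+40 ≤ 77 → not valid
(8,26,31): 8+26 > 31 → valid
(13,28,40): 13+28 > 40 → valid
(14,26,36): 14+26 > 36 → valid
5 of the 6 triples form a triangle.

5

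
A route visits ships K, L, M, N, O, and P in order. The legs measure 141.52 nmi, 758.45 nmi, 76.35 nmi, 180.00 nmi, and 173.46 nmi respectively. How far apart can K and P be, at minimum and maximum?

187.12 ≤ KP ≤ 1329.78 nmi

The maximum is all hops collinear in one direction: 141.52 + 758.45 + 76.35 + 180.00 + 173.46 = 1329.78.
The longest hop is 758.45; the others sum to 571.33. Folding the others back against it leaves at least 758.45 − 571.33 = 187.12.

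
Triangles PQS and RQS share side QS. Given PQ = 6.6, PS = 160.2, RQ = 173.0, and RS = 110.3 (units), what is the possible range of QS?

From triangle PQS: |6.6 − 160.2| < QS < 6.6 + 160.2, i.e. 153.6 < QS < 166.8.
From triangle RQS: 62.7 < QS < 283.3.
Both must hold, so QS lies in the intersection.

153.6 < QS < 166.8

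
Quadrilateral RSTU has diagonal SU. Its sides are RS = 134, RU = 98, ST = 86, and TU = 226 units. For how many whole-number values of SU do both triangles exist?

From triangle RSU: 36 < SU < 232.
From triangle TSU: 140 < SU < 312.
Intersection: 140 < SU < 232, so integers 141 through 231: 91 values.

91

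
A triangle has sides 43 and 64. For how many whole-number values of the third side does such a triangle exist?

The third side lies in the open interval (21, 107).
Integers from 22 to 106 inclusive: 106 − 22 + 1 = 85.

85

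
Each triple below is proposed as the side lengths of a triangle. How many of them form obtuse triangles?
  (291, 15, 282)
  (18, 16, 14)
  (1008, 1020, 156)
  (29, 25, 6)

(291,15,282): 15²+282² = 79749 < 84681 = 291² → obtuse
(18,16,14): 14²+16² = 452 > 324 = 18² → acute
(1008,1020,156): 156²+1008² = 1040400 = 1020² → right
(29,25,6): 6²+25² = 661 < 841 = 29² → obtuse
2 of the 4 are obtuse.

2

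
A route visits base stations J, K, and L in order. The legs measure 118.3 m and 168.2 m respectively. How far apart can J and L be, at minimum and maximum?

By the triangle inequality, |118.3 − 168.2| ≤ JL ≤ 118.3 + 168.2.

49.9 ≤ JL ≤ 286.5 m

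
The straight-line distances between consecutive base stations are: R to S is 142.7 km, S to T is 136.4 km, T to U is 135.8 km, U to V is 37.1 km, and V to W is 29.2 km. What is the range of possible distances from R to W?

0 ≤ RW ≤ 481.2 km

The maximum is all hops collinear in one direction: 142.7 + 136.4 + 135.8 + 37.1 + 29.2 = 481.2.
The longest hop is 142.7; the others sum to 338.5. Since 142.7 ≤ 338.5, the path can fold back on itself completely, so the minimum distance is 0.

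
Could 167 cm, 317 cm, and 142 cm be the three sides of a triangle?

No

The longest side is 317, but the other two sum to only 309.
309 < 317, so the triangle inequality fails.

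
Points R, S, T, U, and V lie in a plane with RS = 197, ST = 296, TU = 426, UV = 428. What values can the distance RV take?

The maximum is all hops collinear in one direction: 197 + 296 + 426 + 428 = 1347.
The longest hop is 428; the others sum to 919. Since 428 ≤ 919, the path can fold back on itself completely, so the minimum distance is 0.

0 ≤ RV ≤ 1347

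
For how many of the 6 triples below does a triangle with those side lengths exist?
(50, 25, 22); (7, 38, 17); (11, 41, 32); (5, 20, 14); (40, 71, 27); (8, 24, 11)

(22,25,50): 22+25 ≤ 50 → not valid
(7,17,38): 7+17 ≤ 38 → not valid
(11,32,41): 11+32 > 41 → valid
(5,14,20): 5+14 ≤ 20 → not valid
(27,40,71): 27+40 ≤ 71 → not valid
(8,11,24): 8+11 ≤ 24 → not valid
1 of the 6 triples forms a triangle.

1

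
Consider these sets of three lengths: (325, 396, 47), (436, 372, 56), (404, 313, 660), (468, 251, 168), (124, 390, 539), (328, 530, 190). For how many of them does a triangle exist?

1

(47,325,396): 47+325 ≤ 396 → not valid
(56,372,436): 56+372 ≤ 436 → not valid
(313,404,660): 313+404 > 660 → valid
(168,251,468): 168+251 ≤ 468 → not valid
(124,390,539): 124+390 ≤ 539 → not valid
(190,328,530): 190+328 ≤ 530 → not valid
1 of the 6 triples forms a triangle.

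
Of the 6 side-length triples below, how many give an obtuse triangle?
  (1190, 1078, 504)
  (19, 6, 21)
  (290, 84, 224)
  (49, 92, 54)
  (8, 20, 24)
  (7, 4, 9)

(1190,1078,504): 504²+1078² = 1416100 = 1190² → right
(19,6,21): 6²+19² = 397 < 441 = 21² → obtuse
(290,84,224): 84²+224² = 57232 < 84100 = 290² → obtuse
(49,92,54): 49²+54² = 5317 < 8464 = 92² → obtuse
(8,20,24): 8²+20² = 464 < 576 = 24² → obtuse
(7,4,9): 4²+7² = 65 < 81 = 9² → obtuse
5 of the 6 are obtuse.

5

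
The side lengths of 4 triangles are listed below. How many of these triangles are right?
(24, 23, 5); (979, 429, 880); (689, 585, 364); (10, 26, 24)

(24,23,5): 5²+23² = 554 < 576 = 24² → obtuse
(979,429,880): 429²+880² = 958441 = 979² → right
(689,585,364): 364²+585² = 474721 = 689² → right
(10,26,24): 10²+24² = 676 = 26² → right
3 of the 4 are right.

3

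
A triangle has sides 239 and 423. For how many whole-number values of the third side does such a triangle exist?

The third side lies in the open interval (184, 662).
Integers from 185 to 661 inclusive: 661 − 185 + 1 = 477.

477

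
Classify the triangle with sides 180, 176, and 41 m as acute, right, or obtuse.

Compare the square of the longest side to the sum of squares of the other two: 41² + 176² = 32657 > 32400 = 180².

acute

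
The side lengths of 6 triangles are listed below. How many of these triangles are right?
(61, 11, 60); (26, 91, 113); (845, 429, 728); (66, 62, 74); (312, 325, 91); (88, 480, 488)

4

(61,11,60): 11²+60² = 3721 = 61² → right
(26,91,113): 26²+91² = 8957 < 12769 = 113² → obtuse
(845,429,728): 429²+728² = 714025 = 845² → right
(66,62,74): 62²+66² = 8200 > 5476 = 74² → acute
(312,325,91): 91²+312² = 105625 = 325² → right
(88,480,488): 88²+480² = 238144 = 488² → right
4 of the 6 are right.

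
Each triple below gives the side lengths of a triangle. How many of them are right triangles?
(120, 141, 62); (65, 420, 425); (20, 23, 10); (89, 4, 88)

1

(120,141,62): 62²+120² = 18244 < 19881 = 141² → obtuse
(65,420,425): 65²+420² = 180625 = 425² → right
(20,23,10): 10²+20² = 500 < 529 = 23² → obtuse
(89,4,88): 4²+88² = 7760 < 7921 = 89² → obtuse
1 of the 4 is right.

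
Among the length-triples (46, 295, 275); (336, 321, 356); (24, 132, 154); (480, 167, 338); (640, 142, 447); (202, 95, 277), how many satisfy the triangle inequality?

(46,275,295): 46+275 > 295 → valid
(321,336,356): 321+336 > 356 → valid
(24,132,154): 24+132 > 154 → valid
(167,338,480): 167+338 > 480 → valid
(142,447,640): 142+447 ≤ 640 → not valid
(95,202,277): 95+202 > 277 → valid
5 of the 6 triples form a triangle.

5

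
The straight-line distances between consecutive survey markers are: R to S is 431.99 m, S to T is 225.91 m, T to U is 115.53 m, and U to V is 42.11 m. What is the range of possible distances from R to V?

The maximum is all hops collinear in one direction: 431.99 + 225.91 + 115.53 + 42.11 = 815.54.
The longest hop is 431.99; the others sum to 383.55. Folding the others back against it leaves at least 431.99 − 383.55 = 48.44.

48.44 ≤ RV ≤ 815.54 m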